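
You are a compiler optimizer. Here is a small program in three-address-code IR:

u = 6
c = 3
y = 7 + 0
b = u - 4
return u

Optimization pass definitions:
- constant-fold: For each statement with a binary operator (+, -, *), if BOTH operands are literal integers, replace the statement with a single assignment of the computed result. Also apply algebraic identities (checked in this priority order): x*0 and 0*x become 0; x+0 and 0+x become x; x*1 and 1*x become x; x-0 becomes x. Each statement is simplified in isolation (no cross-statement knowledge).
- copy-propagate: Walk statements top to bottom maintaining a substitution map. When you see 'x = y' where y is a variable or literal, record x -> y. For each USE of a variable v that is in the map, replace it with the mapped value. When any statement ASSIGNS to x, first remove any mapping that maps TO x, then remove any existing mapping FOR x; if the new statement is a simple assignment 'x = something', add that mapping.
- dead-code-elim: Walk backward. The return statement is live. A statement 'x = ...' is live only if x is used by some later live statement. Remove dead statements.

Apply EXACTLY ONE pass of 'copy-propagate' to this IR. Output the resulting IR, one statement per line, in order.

Answer: u = 6
c = 3
y = 7 + 0
b = 6 - 4
return 6

Derivation:
Applying copy-propagate statement-by-statement:
  [1] u = 6  (unchanged)
  [2] c = 3  (unchanged)
  [3] y = 7 + 0  (unchanged)
  [4] b = u - 4  -> b = 6 - 4
  [5] return u  -> return 6
Result (5 stmts):
  u = 6
  c = 3
  y = 7 + 0
  b = 6 - 4
  return 6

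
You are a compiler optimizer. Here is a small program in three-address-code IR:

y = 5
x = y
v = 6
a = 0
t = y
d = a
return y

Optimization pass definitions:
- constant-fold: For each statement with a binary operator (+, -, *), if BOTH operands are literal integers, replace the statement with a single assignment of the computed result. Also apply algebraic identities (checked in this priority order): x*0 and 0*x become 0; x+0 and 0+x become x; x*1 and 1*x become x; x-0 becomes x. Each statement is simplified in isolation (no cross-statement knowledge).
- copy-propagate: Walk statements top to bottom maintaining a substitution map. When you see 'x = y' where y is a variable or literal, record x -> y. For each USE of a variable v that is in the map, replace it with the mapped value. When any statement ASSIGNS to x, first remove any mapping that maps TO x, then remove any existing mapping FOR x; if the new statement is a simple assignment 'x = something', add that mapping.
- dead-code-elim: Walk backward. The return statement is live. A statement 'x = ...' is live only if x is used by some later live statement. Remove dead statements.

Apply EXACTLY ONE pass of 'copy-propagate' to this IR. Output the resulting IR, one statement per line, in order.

Applying copy-propagate statement-by-statement:
  [1] y = 5  (unchanged)
  [2] x = y  -> x = 5
  [3] v = 6  (unchanged)
  [4] a = 0  (unchanged)
  [5] t = y  -> t = 5
  [6] d = a  -> d = 0
  [7] return y  -> return 5
Result (7 stmts):
  y = 5
  x = 5
  v = 6
  a = 0
  t = 5
  d = 0
  return 5

Answer: y = 5
x = 5
v = 6
a = 0
t = 5
d = 0
return 5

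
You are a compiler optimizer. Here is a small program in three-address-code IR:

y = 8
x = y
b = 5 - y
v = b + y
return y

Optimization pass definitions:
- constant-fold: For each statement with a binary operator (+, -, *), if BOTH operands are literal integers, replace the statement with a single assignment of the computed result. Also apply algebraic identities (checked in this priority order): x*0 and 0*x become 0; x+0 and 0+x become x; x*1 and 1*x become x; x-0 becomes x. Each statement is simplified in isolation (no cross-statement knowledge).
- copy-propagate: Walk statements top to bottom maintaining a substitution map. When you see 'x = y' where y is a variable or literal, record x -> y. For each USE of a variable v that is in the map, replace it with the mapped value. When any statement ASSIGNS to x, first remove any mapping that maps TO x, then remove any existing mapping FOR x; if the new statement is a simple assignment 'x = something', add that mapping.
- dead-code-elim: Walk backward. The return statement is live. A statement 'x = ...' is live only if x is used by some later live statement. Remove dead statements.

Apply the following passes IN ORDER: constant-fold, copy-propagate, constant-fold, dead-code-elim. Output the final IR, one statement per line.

Initial IR:
  y = 8
  x = y
  b = 5 - y
  v = b + y
  return y
After constant-fold (5 stmts):
  y = 8
  x = y
  b = 5 - y
  v = b + y
  return y
After copy-propagate (5 stmts):
  y = 8
  x = 8
  b = 5 - 8
  v = b + 8
  return 8
After constant-fold (5 stmts):
  y = 8
  x = 8
  b = -3
  v = b + 8
  return 8
After dead-code-elim (1 stmts):
  return 8

Answer: return 8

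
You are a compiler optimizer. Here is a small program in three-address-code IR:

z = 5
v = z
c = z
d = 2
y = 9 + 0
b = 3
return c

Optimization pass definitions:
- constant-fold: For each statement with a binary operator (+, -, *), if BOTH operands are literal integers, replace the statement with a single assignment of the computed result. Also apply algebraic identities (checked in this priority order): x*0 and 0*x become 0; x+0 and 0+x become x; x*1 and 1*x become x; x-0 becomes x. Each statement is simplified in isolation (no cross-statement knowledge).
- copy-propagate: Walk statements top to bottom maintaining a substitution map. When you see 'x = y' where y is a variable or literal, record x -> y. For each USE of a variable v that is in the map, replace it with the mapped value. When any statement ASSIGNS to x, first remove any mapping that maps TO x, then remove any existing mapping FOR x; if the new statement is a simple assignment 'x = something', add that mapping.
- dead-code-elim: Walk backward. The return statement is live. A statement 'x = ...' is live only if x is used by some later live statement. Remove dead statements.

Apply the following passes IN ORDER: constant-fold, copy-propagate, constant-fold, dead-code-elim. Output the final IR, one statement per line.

Answer: return 5

Derivation:
Initial IR:
  z = 5
  v = z
  c = z
  d = 2
  y = 9 + 0
  b = 3
  return c
After constant-fold (7 stmts):
  z = 5
  v = z
  c = z
  d = 2
  y = 9
  b = 3
  return c
After copy-propagate (7 stmts):
  z = 5
  v = 5
  c = 5
  d = 2
  y = 9
  b = 3
  return 5
After constant-fold (7 stmts):
  z = 5
  v = 5
  c = 5
  d = 2
  y = 9
  b = 3
  return 5
After dead-code-elim (1 stmts):
  return 5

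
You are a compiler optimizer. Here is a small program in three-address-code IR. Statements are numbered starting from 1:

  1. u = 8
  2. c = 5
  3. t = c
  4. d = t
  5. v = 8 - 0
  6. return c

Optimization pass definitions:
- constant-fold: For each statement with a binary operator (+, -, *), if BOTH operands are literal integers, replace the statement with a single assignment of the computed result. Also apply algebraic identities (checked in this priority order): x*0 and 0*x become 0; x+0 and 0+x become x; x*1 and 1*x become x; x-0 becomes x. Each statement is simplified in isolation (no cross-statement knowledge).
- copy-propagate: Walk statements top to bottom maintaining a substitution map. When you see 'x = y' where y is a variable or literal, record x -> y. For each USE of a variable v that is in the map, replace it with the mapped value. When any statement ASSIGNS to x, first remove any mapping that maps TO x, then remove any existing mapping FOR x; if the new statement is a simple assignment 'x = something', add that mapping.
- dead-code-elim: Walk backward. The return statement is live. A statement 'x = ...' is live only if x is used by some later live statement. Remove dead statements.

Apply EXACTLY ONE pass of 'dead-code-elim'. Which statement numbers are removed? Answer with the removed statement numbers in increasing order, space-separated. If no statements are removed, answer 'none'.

Answer: 1 3 4 5

Derivation:
Backward liveness scan:
Stmt 1 'u = 8': DEAD (u not in live set [])
Stmt 2 'c = 5': KEEP (c is live); live-in = []
Stmt 3 't = c': DEAD (t not in live set ['c'])
Stmt 4 'd = t': DEAD (d not in live set ['c'])
Stmt 5 'v = 8 - 0': DEAD (v not in live set ['c'])
Stmt 6 'return c': KEEP (return); live-in = ['c']
Removed statement numbers: [1, 3, 4, 5]
Surviving IR:
  c = 5
  return c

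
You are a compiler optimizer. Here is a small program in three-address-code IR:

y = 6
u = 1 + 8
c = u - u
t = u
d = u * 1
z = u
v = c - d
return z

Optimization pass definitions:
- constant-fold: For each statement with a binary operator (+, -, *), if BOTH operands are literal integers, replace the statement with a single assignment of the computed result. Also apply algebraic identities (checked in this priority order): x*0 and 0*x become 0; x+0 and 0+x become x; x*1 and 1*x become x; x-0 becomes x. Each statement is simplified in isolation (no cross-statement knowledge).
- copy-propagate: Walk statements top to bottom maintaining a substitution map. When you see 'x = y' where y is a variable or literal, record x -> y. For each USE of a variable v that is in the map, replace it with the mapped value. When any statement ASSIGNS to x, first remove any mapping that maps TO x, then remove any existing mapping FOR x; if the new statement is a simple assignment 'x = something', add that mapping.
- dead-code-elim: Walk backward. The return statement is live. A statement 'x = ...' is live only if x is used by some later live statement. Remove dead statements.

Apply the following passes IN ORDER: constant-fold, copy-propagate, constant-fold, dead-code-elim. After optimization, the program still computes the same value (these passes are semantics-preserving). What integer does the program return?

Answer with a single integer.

Answer: 9

Derivation:
Initial IR:
  y = 6
  u = 1 + 8
  c = u - u
  t = u
  d = u * 1
  z = u
  v = c - d
  return z
After constant-fold (8 stmts):
  y = 6
  u = 9
  c = u - u
  t = u
  d = u
  z = u
  v = c - d
  return z
After copy-propagate (8 stmts):
  y = 6
  u = 9
  c = 9 - 9
  t = 9
  d = 9
  z = 9
  v = c - 9
  return 9
After constant-fold (8 stmts):
  y = 6
  u = 9
  c = 0
  t = 9
  d = 9
  z = 9
  v = c - 9
  return 9
After dead-code-elim (1 stmts):
  return 9
Evaluate:
  y = 6  =>  y = 6
  u = 1 + 8  =>  u = 9
  c = u - u  =>  c = 0
  t = u  =>  t = 9
  d = u * 1  =>  d = 9
  z = u  =>  z = 9
  v = c - d  =>  v = -9
  return z = 9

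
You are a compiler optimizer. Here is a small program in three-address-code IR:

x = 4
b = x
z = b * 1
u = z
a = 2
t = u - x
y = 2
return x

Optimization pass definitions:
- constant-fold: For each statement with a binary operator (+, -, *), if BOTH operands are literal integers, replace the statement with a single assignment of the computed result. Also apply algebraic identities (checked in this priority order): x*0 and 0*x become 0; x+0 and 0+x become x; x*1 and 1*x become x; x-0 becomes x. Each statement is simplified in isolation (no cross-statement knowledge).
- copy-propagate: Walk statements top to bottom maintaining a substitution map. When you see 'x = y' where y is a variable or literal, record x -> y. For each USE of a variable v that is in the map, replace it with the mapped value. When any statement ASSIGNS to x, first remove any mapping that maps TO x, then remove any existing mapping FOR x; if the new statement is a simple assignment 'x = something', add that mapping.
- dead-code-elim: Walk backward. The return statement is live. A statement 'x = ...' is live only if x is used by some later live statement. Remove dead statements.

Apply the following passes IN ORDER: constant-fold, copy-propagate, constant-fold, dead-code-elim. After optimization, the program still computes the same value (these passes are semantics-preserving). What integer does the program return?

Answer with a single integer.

Answer: 4

Derivation:
Initial IR:
  x = 4
  b = x
  z = b * 1
  u = z
  a = 2
  t = u - x
  y = 2
  return x
After constant-fold (8 stmts):
  x = 4
  b = x
  z = b
  u = z
  a = 2
  t = u - x
  y = 2
  return x
After copy-propagate (8 stmts):
  x = 4
  b = 4
  z = 4
  u = 4
  a = 2
  t = 4 - 4
  y = 2
  return 4
After constant-fold (8 stmts):
  x = 4
  b = 4
  z = 4
  u = 4
  a = 2
  t = 0
  y = 2
  return 4
After dead-code-elim (1 stmts):
  return 4
Evaluate:
  x = 4  =>  x = 4
  b = x  =>  b = 4
  z = b * 1  =>  z = 4
  u = z  =>  u = 4
  a = 2  =>  a = 2
  t = u - x  =>  t = 0
  y = 2  =>  y = 2
  return x = 4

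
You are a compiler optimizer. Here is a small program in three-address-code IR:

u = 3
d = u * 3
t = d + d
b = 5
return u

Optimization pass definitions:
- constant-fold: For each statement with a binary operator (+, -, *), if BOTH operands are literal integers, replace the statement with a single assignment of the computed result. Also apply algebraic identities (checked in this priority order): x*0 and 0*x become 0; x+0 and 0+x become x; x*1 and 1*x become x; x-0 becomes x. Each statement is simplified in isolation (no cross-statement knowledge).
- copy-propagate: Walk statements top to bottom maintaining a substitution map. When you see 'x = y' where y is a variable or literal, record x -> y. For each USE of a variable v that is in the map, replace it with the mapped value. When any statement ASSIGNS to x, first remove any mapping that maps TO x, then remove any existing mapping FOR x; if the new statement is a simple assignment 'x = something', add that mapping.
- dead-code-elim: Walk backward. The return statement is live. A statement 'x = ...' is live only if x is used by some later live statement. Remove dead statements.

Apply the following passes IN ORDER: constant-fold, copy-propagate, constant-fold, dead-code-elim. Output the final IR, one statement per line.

Initial IR:
  u = 3
  d = u * 3
  t = d + d
  b = 5
  return u
After constant-fold (5 stmts):
  u = 3
  d = u * 3
  t = d + d
  b = 5
  return u
After copy-propagate (5 stmts):
  u = 3
  d = 3 * 3
  t = d + d
  b = 5
  return 3
After constant-fold (5 stmts):
  u = 3
  d = 9
  t = d + d
  b = 5
  return 3
After dead-code-elim (1 stmts):
  return 3

Answer: return 3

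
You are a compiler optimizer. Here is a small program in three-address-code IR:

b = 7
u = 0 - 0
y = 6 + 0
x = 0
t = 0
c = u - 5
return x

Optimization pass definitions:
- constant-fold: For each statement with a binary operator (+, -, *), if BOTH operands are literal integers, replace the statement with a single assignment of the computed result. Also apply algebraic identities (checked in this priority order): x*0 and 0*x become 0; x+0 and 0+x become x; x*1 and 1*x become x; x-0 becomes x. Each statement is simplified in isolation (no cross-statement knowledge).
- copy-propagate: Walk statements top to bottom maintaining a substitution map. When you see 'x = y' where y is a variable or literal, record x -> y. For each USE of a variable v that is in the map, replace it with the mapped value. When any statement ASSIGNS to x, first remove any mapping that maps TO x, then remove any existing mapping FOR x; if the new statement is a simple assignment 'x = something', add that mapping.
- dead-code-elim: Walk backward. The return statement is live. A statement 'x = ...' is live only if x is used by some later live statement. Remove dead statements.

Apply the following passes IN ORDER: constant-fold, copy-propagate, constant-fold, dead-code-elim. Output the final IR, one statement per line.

Answer: return 0

Derivation:
Initial IR:
  b = 7
  u = 0 - 0
  y = 6 + 0
  x = 0
  t = 0
  c = u - 5
  return x
After constant-fold (7 stmts):
  b = 7
  u = 0
  y = 6
  x = 0
  t = 0
  c = u - 5
  return x
After copy-propagate (7 stmts):
  b = 7
  u = 0
  y = 6
  x = 0
  t = 0
  c = 0 - 5
  return 0
After constant-fold (7 stmts):
  b = 7
  u = 0
  y = 6
  x = 0
  t = 0
  c = -5
  return 0
After dead-code-elim (1 stmts):
  return 0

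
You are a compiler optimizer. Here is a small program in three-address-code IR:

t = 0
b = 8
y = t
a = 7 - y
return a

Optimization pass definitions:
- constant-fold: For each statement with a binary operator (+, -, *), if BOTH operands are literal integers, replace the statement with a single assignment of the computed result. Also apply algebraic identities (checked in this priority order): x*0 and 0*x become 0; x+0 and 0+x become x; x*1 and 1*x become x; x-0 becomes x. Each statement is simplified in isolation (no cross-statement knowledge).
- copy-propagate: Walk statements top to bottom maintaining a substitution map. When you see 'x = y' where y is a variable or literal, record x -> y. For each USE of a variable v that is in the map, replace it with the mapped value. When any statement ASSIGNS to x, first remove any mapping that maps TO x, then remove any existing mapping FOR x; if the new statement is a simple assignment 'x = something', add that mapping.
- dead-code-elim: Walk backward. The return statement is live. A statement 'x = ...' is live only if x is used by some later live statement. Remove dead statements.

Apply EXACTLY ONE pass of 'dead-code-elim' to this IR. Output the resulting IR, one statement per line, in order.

Answer: t = 0
y = t
a = 7 - y
return a

Derivation:
Applying dead-code-elim statement-by-statement:
  [5] return a  -> KEEP (return); live=['a']
  [4] a = 7 - y  -> KEEP; live=['y']
  [3] y = t  -> KEEP; live=['t']
  [2] b = 8  -> DEAD (b not live)
  [1] t = 0  -> KEEP; live=[]
Result (4 stmts):
  t = 0
  y = t
  a = 7 - y
  return a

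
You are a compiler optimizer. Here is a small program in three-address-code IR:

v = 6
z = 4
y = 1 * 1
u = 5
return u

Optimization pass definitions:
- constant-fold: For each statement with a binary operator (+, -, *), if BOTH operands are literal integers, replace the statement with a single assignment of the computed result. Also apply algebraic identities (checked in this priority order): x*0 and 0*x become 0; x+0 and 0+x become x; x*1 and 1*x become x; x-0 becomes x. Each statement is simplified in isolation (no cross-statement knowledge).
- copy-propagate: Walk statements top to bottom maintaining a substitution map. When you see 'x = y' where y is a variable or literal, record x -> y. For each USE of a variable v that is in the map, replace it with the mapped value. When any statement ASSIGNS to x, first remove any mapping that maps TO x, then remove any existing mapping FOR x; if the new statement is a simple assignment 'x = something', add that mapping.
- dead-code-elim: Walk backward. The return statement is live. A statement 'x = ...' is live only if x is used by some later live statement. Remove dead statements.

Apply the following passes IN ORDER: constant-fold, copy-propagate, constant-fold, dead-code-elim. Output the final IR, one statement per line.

Initial IR:
  v = 6
  z = 4
  y = 1 * 1
  u = 5
  return u
After constant-fold (5 stmts):
  v = 6
  z = 4
  y = 1
  u = 5
  return u
After copy-propagate (5 stmts):
  v = 6
  z = 4
  y = 1
  u = 5
  return 5
After constant-fold (5 stmts):
  v = 6
  z = 4
  y = 1
  u = 5
  return 5
After dead-code-elim (1 stmts):
  return 5

Answer: return 5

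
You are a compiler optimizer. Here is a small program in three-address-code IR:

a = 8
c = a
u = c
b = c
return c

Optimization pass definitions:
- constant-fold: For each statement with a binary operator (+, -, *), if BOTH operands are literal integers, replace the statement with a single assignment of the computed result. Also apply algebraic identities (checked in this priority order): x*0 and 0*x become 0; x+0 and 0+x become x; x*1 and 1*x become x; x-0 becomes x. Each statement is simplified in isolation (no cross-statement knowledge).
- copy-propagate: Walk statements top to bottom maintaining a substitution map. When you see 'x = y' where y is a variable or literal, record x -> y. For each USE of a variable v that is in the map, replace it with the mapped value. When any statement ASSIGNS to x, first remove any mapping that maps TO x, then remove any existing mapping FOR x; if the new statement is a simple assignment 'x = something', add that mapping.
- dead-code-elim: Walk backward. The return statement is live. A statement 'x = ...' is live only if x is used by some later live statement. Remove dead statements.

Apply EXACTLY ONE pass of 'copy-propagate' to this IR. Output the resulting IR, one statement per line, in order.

Answer: a = 8
c = 8
u = 8
b = 8
return 8

Derivation:
Applying copy-propagate statement-by-statement:
  [1] a = 8  (unchanged)
  [2] c = a  -> c = 8
  [3] u = c  -> u = 8
  [4] b = c  -> b = 8
  [5] return c  -> return 8
Result (5 stmts):
  a = 8
  c = 8
  u = 8
  b = 8
  return 8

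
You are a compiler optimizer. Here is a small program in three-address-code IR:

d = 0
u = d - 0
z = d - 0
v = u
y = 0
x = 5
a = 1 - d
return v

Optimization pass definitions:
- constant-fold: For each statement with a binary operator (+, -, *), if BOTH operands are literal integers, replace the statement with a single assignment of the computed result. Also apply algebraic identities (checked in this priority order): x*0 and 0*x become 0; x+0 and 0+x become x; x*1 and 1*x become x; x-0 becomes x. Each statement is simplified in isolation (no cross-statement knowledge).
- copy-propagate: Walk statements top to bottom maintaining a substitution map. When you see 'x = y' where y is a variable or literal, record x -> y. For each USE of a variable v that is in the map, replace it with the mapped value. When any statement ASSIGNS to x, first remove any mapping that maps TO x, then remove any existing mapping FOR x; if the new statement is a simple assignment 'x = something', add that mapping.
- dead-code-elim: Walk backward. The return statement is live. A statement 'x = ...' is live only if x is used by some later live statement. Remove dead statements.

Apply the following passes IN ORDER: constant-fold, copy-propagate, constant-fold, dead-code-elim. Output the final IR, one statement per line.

Initial IR:
  d = 0
  u = d - 0
  z = d - 0
  v = u
  y = 0
  x = 5
  a = 1 - d
  return v
After constant-fold (8 stmts):
  d = 0
  u = d
  z = d
  v = u
  y = 0
  x = 5
  a = 1 - d
  return v
After copy-propagate (8 stmts):
  d = 0
  u = 0
  z = 0
  v = 0
  y = 0
  x = 5
  a = 1 - 0
  return 0
After constant-fold (8 stmts):
  d = 0
  u = 0
  z = 0
  v = 0
  y = 0
  x = 5
  a = 1
  return 0
After dead-code-elim (1 stmts):
  return 0

Answer: return 0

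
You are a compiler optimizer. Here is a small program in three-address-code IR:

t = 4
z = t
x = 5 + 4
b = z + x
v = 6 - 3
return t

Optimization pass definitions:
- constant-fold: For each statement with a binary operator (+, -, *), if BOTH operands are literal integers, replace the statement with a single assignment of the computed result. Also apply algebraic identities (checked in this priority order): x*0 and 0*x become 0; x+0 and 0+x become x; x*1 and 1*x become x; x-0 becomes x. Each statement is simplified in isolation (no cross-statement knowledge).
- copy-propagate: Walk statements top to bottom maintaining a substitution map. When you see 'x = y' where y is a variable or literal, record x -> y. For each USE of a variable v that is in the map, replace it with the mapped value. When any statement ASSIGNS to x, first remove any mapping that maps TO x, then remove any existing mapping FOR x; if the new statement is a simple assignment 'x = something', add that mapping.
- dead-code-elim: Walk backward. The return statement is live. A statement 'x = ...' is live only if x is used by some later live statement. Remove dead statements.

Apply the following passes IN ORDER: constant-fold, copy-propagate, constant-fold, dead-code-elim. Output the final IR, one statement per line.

Initial IR:
  t = 4
  z = t
  x = 5 + 4
  b = z + x
  v = 6 - 3
  return t
After constant-fold (6 stmts):
  t = 4
  z = t
  x = 9
  b = z + x
  v = 3
  return t
After copy-propagate (6 stmts):
  t = 4
  z = 4
  x = 9
  b = 4 + 9
  v = 3
  return 4
After constant-fold (6 stmts):
  t = 4
  z = 4
  x = 9
  b = 13
  v = 3
  return 4
After dead-code-elim (1 stmts):
  return 4

Answer: return 4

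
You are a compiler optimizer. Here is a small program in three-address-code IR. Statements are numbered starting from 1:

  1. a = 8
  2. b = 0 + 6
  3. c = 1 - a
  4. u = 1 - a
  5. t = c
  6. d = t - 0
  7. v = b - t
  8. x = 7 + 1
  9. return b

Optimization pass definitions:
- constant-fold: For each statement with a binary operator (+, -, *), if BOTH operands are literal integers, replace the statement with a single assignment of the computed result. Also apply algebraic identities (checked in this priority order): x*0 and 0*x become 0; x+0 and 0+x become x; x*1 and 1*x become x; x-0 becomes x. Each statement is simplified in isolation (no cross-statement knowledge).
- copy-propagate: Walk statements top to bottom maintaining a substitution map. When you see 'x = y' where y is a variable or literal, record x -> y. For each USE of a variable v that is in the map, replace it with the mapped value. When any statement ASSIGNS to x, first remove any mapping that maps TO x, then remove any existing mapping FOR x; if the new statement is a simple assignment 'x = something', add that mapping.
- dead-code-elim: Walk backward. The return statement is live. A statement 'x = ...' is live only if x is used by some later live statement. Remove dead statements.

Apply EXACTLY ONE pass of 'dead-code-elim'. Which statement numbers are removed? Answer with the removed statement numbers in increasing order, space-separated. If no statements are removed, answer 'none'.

Backward liveness scan:
Stmt 1 'a = 8': DEAD (a not in live set [])
Stmt 2 'b = 0 + 6': KEEP (b is live); live-in = []
Stmt 3 'c = 1 - a': DEAD (c not in live set ['b'])
Stmt 4 'u = 1 - a': DEAD (u not in live set ['b'])
Stmt 5 't = c': DEAD (t not in live set ['b'])
Stmt 6 'd = t - 0': DEAD (d not in live set ['b'])
Stmt 7 'v = b - t': DEAD (v not in live set ['b'])
Stmt 8 'x = 7 + 1': DEAD (x not in live set ['b'])
Stmt 9 'return b': KEEP (return); live-in = ['b']
Removed statement numbers: [1, 3, 4, 5, 6, 7, 8]
Surviving IR:
  b = 0 + 6
  return b

Answer: 1 3 4 5 6 7 8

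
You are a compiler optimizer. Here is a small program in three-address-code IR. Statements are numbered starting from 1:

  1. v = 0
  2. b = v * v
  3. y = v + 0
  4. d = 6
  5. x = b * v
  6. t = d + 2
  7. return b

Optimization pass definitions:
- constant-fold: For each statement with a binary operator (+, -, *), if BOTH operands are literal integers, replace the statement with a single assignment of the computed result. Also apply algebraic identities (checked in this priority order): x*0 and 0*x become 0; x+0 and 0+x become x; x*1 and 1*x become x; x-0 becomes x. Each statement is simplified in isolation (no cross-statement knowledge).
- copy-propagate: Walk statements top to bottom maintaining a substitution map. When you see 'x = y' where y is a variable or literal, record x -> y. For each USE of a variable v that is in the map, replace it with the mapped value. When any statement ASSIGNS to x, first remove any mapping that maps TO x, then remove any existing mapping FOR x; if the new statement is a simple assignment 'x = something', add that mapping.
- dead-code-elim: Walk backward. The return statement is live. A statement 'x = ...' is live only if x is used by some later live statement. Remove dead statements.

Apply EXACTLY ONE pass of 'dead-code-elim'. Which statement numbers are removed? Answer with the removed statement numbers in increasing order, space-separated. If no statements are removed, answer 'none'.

Answer: 3 4 5 6

Derivation:
Backward liveness scan:
Stmt 1 'v = 0': KEEP (v is live); live-in = []
Stmt 2 'b = v * v': KEEP (b is live); live-in = ['v']
Stmt 3 'y = v + 0': DEAD (y not in live set ['b'])
Stmt 4 'd = 6': DEAD (d not in live set ['b'])
Stmt 5 'x = b * v': DEAD (x not in live set ['b'])
Stmt 6 't = d + 2': DEAD (t not in live set ['b'])
Stmt 7 'return b': KEEP (return); live-in = ['b']
Removed statement numbers: [3, 4, 5, 6]
Surviving IR:
  v = 0
  b = v * v
  return b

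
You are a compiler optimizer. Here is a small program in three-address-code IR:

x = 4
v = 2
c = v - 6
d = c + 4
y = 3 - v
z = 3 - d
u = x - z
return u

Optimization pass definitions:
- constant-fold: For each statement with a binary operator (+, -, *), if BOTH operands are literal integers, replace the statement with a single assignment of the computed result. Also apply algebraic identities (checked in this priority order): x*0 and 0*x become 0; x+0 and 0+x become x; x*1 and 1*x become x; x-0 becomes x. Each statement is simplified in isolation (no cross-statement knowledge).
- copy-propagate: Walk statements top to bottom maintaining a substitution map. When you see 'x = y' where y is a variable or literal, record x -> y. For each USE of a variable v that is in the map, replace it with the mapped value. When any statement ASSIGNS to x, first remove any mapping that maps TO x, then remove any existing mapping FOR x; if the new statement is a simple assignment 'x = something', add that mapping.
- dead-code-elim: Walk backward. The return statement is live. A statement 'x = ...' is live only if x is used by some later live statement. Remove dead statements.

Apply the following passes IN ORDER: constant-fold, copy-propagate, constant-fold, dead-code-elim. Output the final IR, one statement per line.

Initial IR:
  x = 4
  v = 2
  c = v - 6
  d = c + 4
  y = 3 - v
  z = 3 - d
  u = x - z
  return u
After constant-fold (8 stmts):
  x = 4
  v = 2
  c = v - 6
  d = c + 4
  y = 3 - v
  z = 3 - d
  u = x - z
  return u
After copy-propagate (8 stmts):
  x = 4
  v = 2
  c = 2 - 6
  d = c + 4
  y = 3 - 2
  z = 3 - d
  u = 4 - z
  return u
After constant-fold (8 stmts):
  x = 4
  v = 2
  c = -4
  d = c + 4
  y = 1
  z = 3 - d
  u = 4 - z
  return u
After dead-code-elim (5 stmts):
  c = -4
  d = c + 4
  z = 3 - d
  u = 4 - z
  return u

Answer: c = -4
d = c + 4
z = 3 - d
u = 4 - z
return u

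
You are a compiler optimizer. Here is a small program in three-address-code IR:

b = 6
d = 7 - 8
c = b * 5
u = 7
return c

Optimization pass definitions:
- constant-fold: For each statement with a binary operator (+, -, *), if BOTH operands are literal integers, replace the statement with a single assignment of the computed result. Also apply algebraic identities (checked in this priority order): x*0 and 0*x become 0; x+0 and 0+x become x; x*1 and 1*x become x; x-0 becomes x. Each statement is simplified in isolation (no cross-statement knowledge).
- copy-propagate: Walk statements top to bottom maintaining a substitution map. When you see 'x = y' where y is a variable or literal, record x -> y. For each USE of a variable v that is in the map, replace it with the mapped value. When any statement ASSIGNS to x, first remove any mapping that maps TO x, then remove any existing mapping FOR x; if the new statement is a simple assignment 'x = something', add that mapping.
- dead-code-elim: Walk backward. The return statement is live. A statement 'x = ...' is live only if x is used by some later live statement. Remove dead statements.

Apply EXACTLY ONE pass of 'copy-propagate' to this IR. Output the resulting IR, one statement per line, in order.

Applying copy-propagate statement-by-statement:
  [1] b = 6  (unchanged)
  [2] d = 7 - 8  (unchanged)
  [3] c = b * 5  -> c = 6 * 5
  [4] u = 7  (unchanged)
  [5] return c  (unchanged)
Result (5 stmts):
  b = 6
  d = 7 - 8
  c = 6 * 5
  u = 7
  return c

Answer: b = 6
d = 7 - 8
c = 6 * 5
u = 7
return c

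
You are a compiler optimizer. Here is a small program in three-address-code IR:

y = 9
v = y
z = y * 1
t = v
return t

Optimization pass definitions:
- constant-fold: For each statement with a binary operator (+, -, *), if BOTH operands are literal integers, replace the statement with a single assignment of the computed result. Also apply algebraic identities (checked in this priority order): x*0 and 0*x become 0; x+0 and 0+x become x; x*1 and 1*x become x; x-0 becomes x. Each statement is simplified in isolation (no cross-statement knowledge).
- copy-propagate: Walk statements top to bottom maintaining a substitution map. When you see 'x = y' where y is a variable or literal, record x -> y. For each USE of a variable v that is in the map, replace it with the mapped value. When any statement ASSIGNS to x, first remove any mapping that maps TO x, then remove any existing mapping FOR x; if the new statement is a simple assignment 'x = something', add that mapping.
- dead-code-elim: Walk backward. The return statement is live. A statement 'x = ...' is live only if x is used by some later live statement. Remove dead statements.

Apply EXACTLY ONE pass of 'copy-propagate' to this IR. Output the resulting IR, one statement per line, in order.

Applying copy-propagate statement-by-statement:
  [1] y = 9  (unchanged)
  [2] v = y  -> v = 9
  [3] z = y * 1  -> z = 9 * 1
  [4] t = v  -> t = 9
  [5] return t  -> return 9
Result (5 stmts):
  y = 9
  v = 9
  z = 9 * 1
  t = 9
  return 9

Answer: y = 9
v = 9
z = 9 * 1
t = 9
return 9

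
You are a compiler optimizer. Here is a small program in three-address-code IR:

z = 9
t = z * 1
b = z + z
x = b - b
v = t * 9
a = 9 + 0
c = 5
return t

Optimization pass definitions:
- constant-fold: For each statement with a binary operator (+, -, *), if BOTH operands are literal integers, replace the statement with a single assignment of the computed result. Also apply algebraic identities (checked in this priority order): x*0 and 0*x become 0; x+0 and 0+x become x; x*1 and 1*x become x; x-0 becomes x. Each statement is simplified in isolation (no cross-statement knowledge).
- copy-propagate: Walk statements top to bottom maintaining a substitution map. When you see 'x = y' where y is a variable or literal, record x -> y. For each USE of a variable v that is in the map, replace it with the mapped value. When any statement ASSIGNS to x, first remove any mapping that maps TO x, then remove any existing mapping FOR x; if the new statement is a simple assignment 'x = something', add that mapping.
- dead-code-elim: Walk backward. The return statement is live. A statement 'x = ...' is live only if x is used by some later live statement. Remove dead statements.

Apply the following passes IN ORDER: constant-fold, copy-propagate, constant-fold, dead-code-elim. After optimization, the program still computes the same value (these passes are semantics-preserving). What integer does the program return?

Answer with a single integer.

Initial IR:
  z = 9
  t = z * 1
  b = z + z
  x = b - b
  v = t * 9
  a = 9 + 0
  c = 5
  return t
After constant-fold (8 stmts):
  z = 9
  t = z
  b = z + z
  x = b - b
  v = t * 9
  a = 9
  c = 5
  return t
After copy-propagate (8 stmts):
  z = 9
  t = 9
  b = 9 + 9
  x = b - b
  v = 9 * 9
  a = 9
  c = 5
  return 9
After constant-fold (8 stmts):
  z = 9
  t = 9
  b = 18
  x = b - b
  v = 81
  a = 9
  c = 5
  return 9
After dead-code-elim (1 stmts):
  return 9
Evaluate:
  z = 9  =>  z = 9
  t = z * 1  =>  t = 9
  b = z + z  =>  b = 18
  x = b - b  =>  x = 0
  v = t * 9  =>  v = 81
  a = 9 + 0  =>  a = 9
  c = 5  =>  c = 5
  return t = 9

Answer: 9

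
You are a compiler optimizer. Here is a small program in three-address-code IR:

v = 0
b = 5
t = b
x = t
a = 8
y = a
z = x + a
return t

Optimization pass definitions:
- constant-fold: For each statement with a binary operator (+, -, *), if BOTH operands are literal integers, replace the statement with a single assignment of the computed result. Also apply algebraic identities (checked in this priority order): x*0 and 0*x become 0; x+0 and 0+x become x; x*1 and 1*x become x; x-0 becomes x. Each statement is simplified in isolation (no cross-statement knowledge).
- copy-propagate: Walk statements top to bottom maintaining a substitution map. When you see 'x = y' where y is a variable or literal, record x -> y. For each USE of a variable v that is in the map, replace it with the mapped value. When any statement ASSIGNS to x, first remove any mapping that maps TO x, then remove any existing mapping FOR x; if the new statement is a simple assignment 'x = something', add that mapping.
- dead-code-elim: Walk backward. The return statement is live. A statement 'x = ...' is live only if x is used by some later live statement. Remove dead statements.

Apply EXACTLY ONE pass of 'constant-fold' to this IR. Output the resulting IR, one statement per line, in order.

Answer: v = 0
b = 5
t = b
x = t
a = 8
y = a
z = x + a
return t

Derivation:
Applying constant-fold statement-by-statement:
  [1] v = 0  (unchanged)
  [2] b = 5  (unchanged)
  [3] t = b  (unchanged)
  [4] x = t  (unchanged)
  [5] a = 8  (unchanged)
  [6] y = a  (unchanged)
  [7] z = x + a  (unchanged)
  [8] return t  (unchanged)
Result (8 stmts):
  v = 0
  b = 5
  t = b
  x = t
  a = 8
  y = a
  z = x + a
  return t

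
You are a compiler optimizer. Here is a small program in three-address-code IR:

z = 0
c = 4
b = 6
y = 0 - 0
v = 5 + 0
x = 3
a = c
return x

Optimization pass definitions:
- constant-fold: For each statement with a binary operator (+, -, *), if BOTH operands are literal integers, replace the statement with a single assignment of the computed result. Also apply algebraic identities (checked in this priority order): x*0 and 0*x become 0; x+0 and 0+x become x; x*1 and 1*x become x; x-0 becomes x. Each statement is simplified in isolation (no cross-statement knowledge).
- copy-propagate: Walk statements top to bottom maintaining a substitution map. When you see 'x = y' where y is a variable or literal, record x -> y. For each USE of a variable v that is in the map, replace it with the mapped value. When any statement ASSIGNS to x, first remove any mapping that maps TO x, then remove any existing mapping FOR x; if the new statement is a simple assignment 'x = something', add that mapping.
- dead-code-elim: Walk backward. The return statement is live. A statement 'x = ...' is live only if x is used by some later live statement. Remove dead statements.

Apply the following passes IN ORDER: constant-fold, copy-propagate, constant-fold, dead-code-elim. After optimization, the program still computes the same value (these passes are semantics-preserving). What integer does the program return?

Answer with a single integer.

Answer: 3

Derivation:
Initial IR:
  z = 0
  c = 4
  b = 6
  y = 0 - 0
  v = 5 + 0
  x = 3
  a = c
  return x
After constant-fold (8 stmts):
  z = 0
  c = 4
  b = 6
  y = 0
  v = 5
  x = 3
  a = c
  return x
After copy-propagate (8 stmts):
  z = 0
  c = 4
  b = 6
  y = 0
  v = 5
  x = 3
  a = 4
  return 3
After constant-fold (8 stmts):
  z = 0
  c = 4
  b = 6
  y = 0
  v = 5
  x = 3
  a = 4
  return 3
After dead-code-elim (1 stmts):
  return 3
Evaluate:
  z = 0  =>  z = 0
  c = 4  =>  c = 4
  b = 6  =>  b = 6
  y = 0 - 0  =>  y = 0
  v = 5 + 0  =>  v = 5
  x = 3  =>  x = 3
  a = c  =>  a = 4
  return x = 3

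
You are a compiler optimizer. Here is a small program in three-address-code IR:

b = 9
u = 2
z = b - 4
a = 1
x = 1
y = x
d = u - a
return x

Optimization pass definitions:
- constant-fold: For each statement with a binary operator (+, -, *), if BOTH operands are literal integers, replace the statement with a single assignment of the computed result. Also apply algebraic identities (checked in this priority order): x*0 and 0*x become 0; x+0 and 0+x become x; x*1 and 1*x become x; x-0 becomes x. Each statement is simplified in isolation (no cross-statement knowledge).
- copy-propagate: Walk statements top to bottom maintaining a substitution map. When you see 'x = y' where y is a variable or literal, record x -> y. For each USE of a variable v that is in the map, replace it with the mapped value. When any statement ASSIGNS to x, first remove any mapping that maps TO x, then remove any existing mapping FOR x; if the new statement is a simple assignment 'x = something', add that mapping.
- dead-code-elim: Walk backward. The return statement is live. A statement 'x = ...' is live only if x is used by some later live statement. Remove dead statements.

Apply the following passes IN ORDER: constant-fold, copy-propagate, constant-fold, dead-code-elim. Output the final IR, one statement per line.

Initial IR:
  b = 9
  u = 2
  z = b - 4
  a = 1
  x = 1
  y = x
  d = u - a
  return x
After constant-fold (8 stmts):
  b = 9
  u = 2
  z = b - 4
  a = 1
  x = 1
  y = x
  d = u - a
  return x
After copy-propagate (8 stmts):
  b = 9
  u = 2
  z = 9 - 4
  a = 1
  x = 1
  y = 1
  d = 2 - 1
  return 1
After constant-fold (8 stmts):
  b = 9
  u = 2
  z = 5
  a = 1
  x = 1
  y = 1
  d = 1
  return 1
After dead-code-elim (1 stmts):
  return 1

Answer: return 1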